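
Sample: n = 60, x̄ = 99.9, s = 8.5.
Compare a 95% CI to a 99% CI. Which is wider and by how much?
99% CI is wider by 1.45

df = 59
95% CI: t* = 2.001, (97.70, 102.10), width = 2 · t* · s/√n = 4.39
99% CI: t* = 2.662, (96.98, 102.82), width = 2 · t* · s/√n = 5.84

The 99% CI is wider by 5.84 - 4.39 = 1.45.
Higher confidence requires a wider interval.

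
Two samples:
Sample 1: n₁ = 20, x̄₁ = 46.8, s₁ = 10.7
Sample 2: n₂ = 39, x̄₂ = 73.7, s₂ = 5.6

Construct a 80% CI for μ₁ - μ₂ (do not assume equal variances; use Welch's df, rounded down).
(-30.27, -23.53)

Difference: x̄₁ - x̄₂ = -26.90
SE = √(s₁²/n₁ + s₂²/n₂) = √(10.7²/20 + 5.6²/39) = 2.5551
df = 24.47 → 24 (Welch–Satterthwaite, rounded down)
t* = 1.318

CI: -26.90 ± 1.318 · 2.5551 = -26.90 ± 3.37 = (-30.27, -23.53)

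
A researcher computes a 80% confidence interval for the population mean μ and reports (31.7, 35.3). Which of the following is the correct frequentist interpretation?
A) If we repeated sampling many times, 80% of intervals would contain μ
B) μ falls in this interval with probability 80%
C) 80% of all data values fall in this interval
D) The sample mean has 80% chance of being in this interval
A

A) Correct — this is the frequentist long-run coverage interpretation.
B) Wrong — μ is fixed; the randomness lives in the interval, not in μ.
C) Wrong — a CI is about the parameter μ, not individual data values.
D) Wrong — x̄ is observed and sits in the interval by construction.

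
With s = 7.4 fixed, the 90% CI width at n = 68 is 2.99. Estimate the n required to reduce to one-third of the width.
n ≈ 612

CI width ∝ 1/√n
To reduce width by factor 3, need √n to grow by 3 → need 3² = 9 times as many samples.

Current: n = 68, width = 2.99
New: n = 612, width ≈ 0.99

Width reduced by factor of 2.99/0.99 = 3.02.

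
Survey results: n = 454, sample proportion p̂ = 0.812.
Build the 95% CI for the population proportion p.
(0.776, 0.848)

Proportion CI:
SE = √(p̂(1-p̂)/n) = √(0.812 · 0.188 / 454) = 0.01834

z* = 1.960
Margin = z* · SE = 1.960 · 0.01834 = 0.0359

CI: 0.812 ± 0.0359 = (0.776, 0.848)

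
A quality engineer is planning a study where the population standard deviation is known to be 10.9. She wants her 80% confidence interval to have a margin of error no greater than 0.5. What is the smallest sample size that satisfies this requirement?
n ≥ 782

For margin E ≤ 0.5:
n ≥ (z* · σ / E)²
n ≥ (1.282 · 10.9 / 0.5)²
n ≥ 781.07

Minimum n = 782 (rounding up)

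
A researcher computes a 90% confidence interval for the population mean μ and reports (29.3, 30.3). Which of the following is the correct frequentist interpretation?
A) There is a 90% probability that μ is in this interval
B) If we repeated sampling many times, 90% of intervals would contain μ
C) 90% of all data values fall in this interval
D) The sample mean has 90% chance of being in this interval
B

A) Wrong — μ is fixed; the randomness lives in the interval, not in μ.
B) Correct — this is the frequentist long-run coverage interpretation.
C) Wrong — a CI is about the parameter μ, not individual data values.
D) Wrong — x̄ is observed and sits in the interval by construction.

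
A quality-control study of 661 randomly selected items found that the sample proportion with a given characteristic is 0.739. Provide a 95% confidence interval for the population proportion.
(0.706, 0.772)

Proportion CI:
SE = √(p̂(1-p̂)/n) = √(0.739 · 0.261 / 661) = 0.01708

z* = 1.960
Margin = z* · SE = 1.960 · 0.01708 = 0.0335

CI: 0.739 ± 0.0335 = (0.706, 0.772)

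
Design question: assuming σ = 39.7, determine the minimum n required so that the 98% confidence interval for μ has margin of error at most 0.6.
n ≥ 23687

For margin E ≤ 0.6:
n ≥ (z* · σ / E)²
n ≥ (2.326 · 39.7 / 0.6)²
n ≥ 23686.34

Minimum n = 23687 (rounding up)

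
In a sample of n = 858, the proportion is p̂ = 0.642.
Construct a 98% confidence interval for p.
(0.604, 0.680)

Proportion CI:
SE = √(p̂(1-p̂)/n) = √(0.642 · 0.358 / 858) = 0.01637

z* = 2.326
Margin = z* · SE = 2.326 · 0.01637 = 0.0381

CI: 0.642 ± 0.0381 = (0.604, 0.680)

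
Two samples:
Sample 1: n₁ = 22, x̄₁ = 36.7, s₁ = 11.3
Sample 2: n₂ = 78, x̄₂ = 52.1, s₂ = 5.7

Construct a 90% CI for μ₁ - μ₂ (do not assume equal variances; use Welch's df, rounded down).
(-19.67, -11.13)

Difference: x̄₁ - x̄₂ = -15.40
SE = √(s₁²/n₁ + s₂²/n₂) = √(11.3²/22 + 5.7²/78) = 2.4941
df = 24.09 → 24 (Welch–Satterthwaite, rounded down)
t* = 1.711

CI: -15.40 ± 1.711 · 2.4941 = -15.40 ± 4.27 = (-19.67, -11.13)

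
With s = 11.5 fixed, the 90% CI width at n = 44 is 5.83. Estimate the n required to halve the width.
n ≈ 176

CI width ∝ 1/√n
To reduce width by factor 2, need √n to grow by 2 → need 2² = 4 times as many samples.

Current: n = 44, width = 5.83
New: n = 176, width ≈ 2.87

Width reduced by factor of 5.83/2.87 = 2.03.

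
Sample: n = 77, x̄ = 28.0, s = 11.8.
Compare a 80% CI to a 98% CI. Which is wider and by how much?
98% CI is wider by 2.91

df = 76
80% CI: t* = 1.293, (26.26, 29.74), width = 2 · t* · s/√n = 3.48
98% CI: t* = 2.376, (24.80, 31.20), width = 2 · t* · s/√n = 6.39

The 98% CI is wider by 6.39 - 3.48 = 2.91.
Higher confidence requires a wider interval.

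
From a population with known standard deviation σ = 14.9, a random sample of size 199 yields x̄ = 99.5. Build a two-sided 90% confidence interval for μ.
(97.76, 101.24)

z-interval (σ known):
z* = 1.645 for 90% confidence

Margin of error = z* · σ/√n = 1.645 · 14.9/√199 = 1.74

CI: (99.5 - 1.74, 99.5 + 1.74) = (97.76, 101.24)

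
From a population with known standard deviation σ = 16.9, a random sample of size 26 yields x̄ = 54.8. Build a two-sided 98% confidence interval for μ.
(47.09, 62.51)

z-interval (σ known):
z* = 2.326 for 98% confidence

Margin of error = z* · σ/√n = 2.326 · 16.9/√26 = 7.71

CI: (54.8 - 7.71, 54.8 + 7.71) = (47.09, 62.51)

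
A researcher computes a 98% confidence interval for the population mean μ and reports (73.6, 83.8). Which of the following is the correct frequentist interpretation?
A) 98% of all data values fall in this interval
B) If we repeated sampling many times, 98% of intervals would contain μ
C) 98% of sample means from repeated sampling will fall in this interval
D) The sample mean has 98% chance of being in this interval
B

A) Wrong — a CI is about the parameter μ, not individual data values.
B) Correct — this is the frequentist long-run coverage interpretation.
C) Wrong — coverage applies to intervals containing μ, not to future x̄ values.
D) Wrong — x̄ is observed and sits in the interval by construction.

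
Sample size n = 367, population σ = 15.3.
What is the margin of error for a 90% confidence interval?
Margin of error = 1.31

Margin of error = z* · σ/√n
= 1.645 · 15.3/√367
= 1.645 · 15.3/19.1572
= 1.31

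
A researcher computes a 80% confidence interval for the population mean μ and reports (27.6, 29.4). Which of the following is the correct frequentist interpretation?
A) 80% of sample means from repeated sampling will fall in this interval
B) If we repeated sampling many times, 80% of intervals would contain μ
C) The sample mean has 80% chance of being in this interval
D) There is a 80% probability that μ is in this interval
B

A) Wrong — coverage applies to intervals containing μ, not to future x̄ values.
B) Correct — this is the frequentist long-run coverage interpretation.
C) Wrong — x̄ is observed and sits in the interval by construction.
D) Wrong — μ is fixed; the randomness lives in the interval, not in μ.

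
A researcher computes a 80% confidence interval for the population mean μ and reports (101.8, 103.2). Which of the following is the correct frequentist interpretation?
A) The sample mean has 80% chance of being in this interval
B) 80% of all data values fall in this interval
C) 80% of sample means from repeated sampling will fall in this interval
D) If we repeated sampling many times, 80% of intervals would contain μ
D

A) Wrong — x̄ is observed and sits in the interval by construction.
B) Wrong — a CI is about the parameter μ, not individual data values.
C) Wrong — coverage applies to intervals containing μ, not to future x̄ values.
D) Correct — this is the frequentist long-run coverage interpretation.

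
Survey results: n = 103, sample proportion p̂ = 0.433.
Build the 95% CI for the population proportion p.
(0.337, 0.529)

Proportion CI:
SE = √(p̂(1-p̂)/n) = √(0.433 · 0.567 / 103) = 0.04882

z* = 1.960
Margin = z* · SE = 1.960 · 0.04882 = 0.0957

CI: 0.433 ± 0.0957 = (0.337, 0.529)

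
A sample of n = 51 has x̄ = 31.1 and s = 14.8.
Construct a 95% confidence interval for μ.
(26.94, 35.26)

t-interval (σ unknown):
df = n - 1 = 50
t* = 2.009 for 95% confidence

Margin of error = t* · s/√n = 2.009 · 14.8/√51 = 4.16

CI: (26.94, 35.26)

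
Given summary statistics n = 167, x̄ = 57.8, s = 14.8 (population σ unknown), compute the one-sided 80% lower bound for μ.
μ ≥ 56.83

Lower bound (one-sided):
t* = 0.844 (one-sided for 80%)
Lower bound = x̄ - t* · s/√n = 57.8 - 0.844 · 14.8/√167 = 56.83

We are 80% confident that μ ≥ 56.83.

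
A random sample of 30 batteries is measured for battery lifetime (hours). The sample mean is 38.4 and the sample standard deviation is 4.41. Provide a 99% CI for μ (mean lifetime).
(36.18, 40.62)

t-interval (σ unknown):
df = n - 1 = 29
t* = 2.756 for 99% confidence

Margin of error = t* · s/√n = 2.756 · 4.41/√30 = 2.22

CI: (36.18, 40.62)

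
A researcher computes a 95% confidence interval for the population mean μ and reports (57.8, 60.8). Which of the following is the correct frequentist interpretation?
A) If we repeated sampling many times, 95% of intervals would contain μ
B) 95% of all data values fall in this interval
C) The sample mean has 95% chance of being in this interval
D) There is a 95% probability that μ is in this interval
A

A) Correct — this is the frequentist long-run coverage interpretation.
B) Wrong — a CI is about the parameter μ, not individual data values.
C) Wrong — x̄ is observed and sits in the interval by construction.
D) Wrong — μ is fixed; the randomness lives in the interval, not in μ.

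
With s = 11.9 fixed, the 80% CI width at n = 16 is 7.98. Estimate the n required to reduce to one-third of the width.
n ≈ 144

CI width ∝ 1/√n
To reduce width by factor 3, need √n to grow by 3 → need 3² = 9 times as many samples.

Current: n = 16, width = 7.98
New: n = 144, width ≈ 2.55

Width reduced by factor of 7.98/2.55 = 3.13.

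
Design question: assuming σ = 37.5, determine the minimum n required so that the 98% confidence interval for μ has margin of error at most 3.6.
n ≥ 588

For margin E ≤ 3.6:
n ≥ (z* · σ / E)²
n ≥ (2.326 · 37.5 / 3.6)²
n ≥ 587.05

Minimum n = 588 (rounding up)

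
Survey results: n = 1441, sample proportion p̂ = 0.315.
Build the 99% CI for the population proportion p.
(0.283, 0.347)

Proportion CI:
SE = √(p̂(1-p̂)/n) = √(0.315 · 0.685 / 1441) = 0.01224

z* = 2.576
Margin = z* · SE = 2.576 · 0.01224 = 0.0315

CI: 0.315 ± 0.0315 = (0.283, 0.347)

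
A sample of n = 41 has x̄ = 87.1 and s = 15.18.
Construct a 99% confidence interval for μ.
(80.69, 93.51)

t-interval (σ unknown):
df = n - 1 = 40
t* = 2.704 for 99% confidence

Margin of error = t* · s/√n = 2.704 · 15.18/√41 = 6.41

CI: (80.69, 93.51)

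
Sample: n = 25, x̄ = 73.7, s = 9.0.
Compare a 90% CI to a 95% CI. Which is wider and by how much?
95% CI is wider by 1.27

df = 24
90% CI: t* = 1.711, (70.62, 76.78), width = 2 · t* · s/√n = 6.16
95% CI: t* = 2.064, (69.98, 77.42), width = 2 · t* · s/√n = 7.43

The 95% CI is wider by 7.43 - 6.16 = 1.27.
Higher confidence requires a wider interval.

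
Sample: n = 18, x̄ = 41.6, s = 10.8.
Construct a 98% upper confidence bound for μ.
μ ≤ 47.26

Upper bound (one-sided):
t* = 2.224 (one-sided for 98%)
Upper bound = x̄ + t* · s/√n = 41.6 + 2.224 · 10.8/√18 = 47.26

We are 98% confident that μ ≤ 47.26.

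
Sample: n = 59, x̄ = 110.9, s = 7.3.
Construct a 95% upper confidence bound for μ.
μ ≤ 112.49

Upper bound (one-sided):
t* = 1.672 (one-sided for 95%)
Upper bound = x̄ + t* · s/√n = 110.9 + 1.672 · 7.3/√59 = 112.49

We are 95% confident that μ ≤ 112.49.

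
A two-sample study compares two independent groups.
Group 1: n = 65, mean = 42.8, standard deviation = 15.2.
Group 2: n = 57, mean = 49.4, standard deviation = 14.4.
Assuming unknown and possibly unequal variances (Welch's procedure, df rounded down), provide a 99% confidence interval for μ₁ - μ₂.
(-13.62, 0.42)

Difference: x̄₁ - x̄₂ = -6.60
SE = √(s₁²/n₁ + s₂²/n₂) = √(15.2²/65 + 14.4²/57) = 2.6819
df = 119.27 → 119 (Welch–Satterthwaite, rounded down)
t* = 2.618

CI: -6.60 ± 2.618 · 2.6819 = -6.60 ± 7.02 = (-13.62, 0.42)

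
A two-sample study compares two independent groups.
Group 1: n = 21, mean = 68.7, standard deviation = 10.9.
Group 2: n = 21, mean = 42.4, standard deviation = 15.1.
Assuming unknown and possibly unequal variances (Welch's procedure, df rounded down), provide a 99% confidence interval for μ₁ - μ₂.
(15.25, 37.35)

Difference: x̄₁ - x̄₂ = 26.30
SE = √(s₁²/n₁ + s₂²/n₂) = √(10.9²/21 + 15.1²/21) = 4.0639
df = 36.39 → 36 (Welch–Satterthwaite, rounded down)
t* = 2.719

CI: 26.30 ± 2.719 · 4.0639 = 26.30 ± 11.05 = (15.25, 37.35)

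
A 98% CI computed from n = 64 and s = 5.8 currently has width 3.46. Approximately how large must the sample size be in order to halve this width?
n ≈ 256

CI width ∝ 1/√n
To reduce width by factor 2, need √n to grow by 2 → need 2² = 4 times as many samples.

Current: n = 64, width = 3.46
New: n = 256, width ≈ 1.70

Width reduced by factor of 3.46/1.70 = 2.04.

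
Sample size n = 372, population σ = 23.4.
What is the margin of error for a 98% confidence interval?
Margin of error = 2.82

Margin of error = z* · σ/√n
= 2.326 · 23.4/√372
= 2.326 · 23.4/19.2873
= 2.82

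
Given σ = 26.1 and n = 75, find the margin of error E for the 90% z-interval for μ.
Margin of error = 4.96

Margin of error = z* · σ/√n
= 1.645 · 26.1/√75
= 1.645 · 26.1/8.6603
= 4.96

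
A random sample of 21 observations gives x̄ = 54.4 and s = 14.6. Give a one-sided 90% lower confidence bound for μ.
μ ≥ 50.18

Lower bound (one-sided):
t* = 1.325 (one-sided for 90%)
Lower bound = x̄ - t* · s/√n = 54.4 - 1.325 · 14.6/√21 = 50.18

We are 90% confident that μ ≥ 50.18.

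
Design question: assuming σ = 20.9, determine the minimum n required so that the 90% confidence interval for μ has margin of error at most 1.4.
n ≥ 604

For margin E ≤ 1.4:
n ≥ (z* · σ / E)²
n ≥ (1.645 · 20.9 / 1.4)²
n ≥ 603.07

Minimum n = 604 (rounding up)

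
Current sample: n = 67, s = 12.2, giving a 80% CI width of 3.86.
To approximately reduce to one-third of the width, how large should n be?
n ≈ 603

CI width ∝ 1/√n
To reduce width by factor 3, need √n to grow by 3 → need 3² = 9 times as many samples.

Current: n = 67, width = 3.86
New: n = 603, width ≈ 1.27

Width reduced by factor of 3.86/1.27 = 3.04.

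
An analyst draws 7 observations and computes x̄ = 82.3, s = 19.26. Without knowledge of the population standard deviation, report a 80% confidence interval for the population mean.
(71.82, 92.78)

t-interval (σ unknown):
df = n - 1 = 6
t* = 1.440 for 80% confidence

Margin of error = t* · s/√n = 1.440 · 19.26/√7 = 10.48

CI: (71.82, 92.78)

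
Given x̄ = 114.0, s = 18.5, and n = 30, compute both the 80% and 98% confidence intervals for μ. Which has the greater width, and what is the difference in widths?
98% CI is wider by 7.77

df = 29
80% CI: t* = 1.311, (109.57, 118.43), width = 2 · t* · s/√n = 8.86
98% CI: t* = 2.462, (105.68, 122.32), width = 2 · t* · s/√n = 16.63

The 98% CI is wider by 16.63 - 8.86 = 7.77.
Higher confidence requires a wider interval.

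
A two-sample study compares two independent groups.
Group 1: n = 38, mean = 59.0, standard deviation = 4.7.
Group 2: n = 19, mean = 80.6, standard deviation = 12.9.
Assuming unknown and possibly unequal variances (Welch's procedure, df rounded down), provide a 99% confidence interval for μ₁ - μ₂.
(-30.29, -12.91)

Difference: x̄₁ - x̄₂ = -21.60
SE = √(s₁²/n₁ + s₂²/n₂) = √(4.7²/38 + 12.9²/19) = 3.0561
df = 20.42 → 20 (Welch–Satterthwaite, rounded down)
t* = 2.845

CI: -21.60 ± 2.845 · 3.0561 = -21.60 ± 8.69 = (-30.29, -12.91)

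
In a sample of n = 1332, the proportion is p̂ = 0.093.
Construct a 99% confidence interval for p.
(0.073, 0.113)

Proportion CI:
SE = √(p̂(1-p̂)/n) = √(0.093 · 0.907 / 1332) = 0.00796

z* = 2.576
Margin = z* · SE = 2.576 · 0.00796 = 0.0205

CI: 0.093 ± 0.0205 = (0.073, 0.113)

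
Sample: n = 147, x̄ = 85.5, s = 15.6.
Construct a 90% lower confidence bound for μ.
μ ≥ 83.84

Lower bound (one-sided):
t* = 1.287 (one-sided for 90%)
Lower bound = x̄ - t* · s/√n = 85.5 - 1.287 · 15.6/√147 = 83.84

We are 90% confident that μ ≥ 83.84.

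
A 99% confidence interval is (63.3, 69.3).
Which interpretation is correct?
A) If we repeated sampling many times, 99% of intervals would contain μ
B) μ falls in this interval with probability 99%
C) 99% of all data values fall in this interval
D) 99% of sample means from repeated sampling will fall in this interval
A

A) Correct — this is the frequentist long-run coverage interpretation.
B) Wrong — μ is fixed; the randomness lives in the interval, not in μ.
C) Wrong — a CI is about the parameter μ, not individual data values.
D) Wrong — coverage applies to intervals containing μ, not to future x̄ values.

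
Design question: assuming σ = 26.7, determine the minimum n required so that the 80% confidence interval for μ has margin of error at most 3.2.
n ≥ 115

For margin E ≤ 3.2:
n ≥ (z* · σ / E)²
n ≥ (1.282 · 26.7 / 3.2)²
n ≥ 114.42

Minimum n = 115 (rounding up)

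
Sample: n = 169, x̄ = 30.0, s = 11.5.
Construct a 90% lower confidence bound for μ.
μ ≥ 28.86

Lower bound (one-sided):
t* = 1.287 (one-sided for 90%)
Lower bound = x̄ - t* · s/√n = 30.0 - 1.287 · 11.5/√169 = 28.86

We are 90% confident that μ ≥ 28.86.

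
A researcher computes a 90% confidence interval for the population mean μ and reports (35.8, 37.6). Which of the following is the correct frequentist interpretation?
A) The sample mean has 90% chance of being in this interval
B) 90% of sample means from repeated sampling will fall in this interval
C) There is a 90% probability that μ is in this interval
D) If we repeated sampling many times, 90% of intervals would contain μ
D

A) Wrong — x̄ is observed and sits in the interval by construction.
B) Wrong — coverage applies to intervals containing μ, not to future x̄ values.
C) Wrong — μ is fixed; the randomness lives in the interval, not in μ.
D) Correct — this is the frequentist long-run coverage interpretation.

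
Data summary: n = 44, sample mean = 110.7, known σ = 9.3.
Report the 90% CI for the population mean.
(108.39, 113.01)

z-interval (σ known):
z* = 1.645 for 90% confidence

Margin of error = z* · σ/√n = 1.645 · 9.3/√44 = 2.31

CI: (110.7 - 2.31, 110.7 + 2.31) = (108.39, 113.01)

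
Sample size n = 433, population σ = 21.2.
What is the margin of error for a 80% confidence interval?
Margin of error = 1.31

Margin of error = z* · σ/√n
= 1.282 · 21.2/√433
= 1.282 · 21.2/20.8087
= 1.31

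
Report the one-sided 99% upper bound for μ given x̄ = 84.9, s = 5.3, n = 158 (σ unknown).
μ ≤ 85.89

Upper bound (one-sided):
t* = 2.350 (one-sided for 99%)
Upper bound = x̄ + t* · s/√n = 84.9 + 2.350 · 5.3/√158 = 85.89

We are 99% confident that μ ≤ 85.89.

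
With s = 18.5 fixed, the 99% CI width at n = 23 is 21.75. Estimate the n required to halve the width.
n ≈ 92

CI width ∝ 1/√n
To reduce width by factor 2, need √n to grow by 2 → need 2² = 4 times as many samples.

Current: n = 23, width = 21.75
New: n = 92, width ≈ 10.15

Width reduced by factor of 21.75/10.15 = 2.14.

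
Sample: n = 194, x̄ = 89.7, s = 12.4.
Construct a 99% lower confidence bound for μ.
μ ≥ 87.61

Lower bound (one-sided):
t* = 2.346 (one-sided for 99%)
Lower bound = x̄ - t* · s/√n = 89.7 - 2.346 · 12.4/√194 = 87.61

We are 99% confident that μ ≥ 87.61.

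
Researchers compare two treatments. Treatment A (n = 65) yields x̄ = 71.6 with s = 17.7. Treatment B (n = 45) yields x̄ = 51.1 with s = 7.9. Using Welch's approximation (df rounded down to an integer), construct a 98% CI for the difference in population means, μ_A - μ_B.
(14.60, 26.40)

Difference: x̄₁ - x̄₂ = 20.50
SE = √(s₁²/n₁ + s₂²/n₂) = √(17.7²/65 + 7.9²/45) = 2.4913
df = 94.72 → 94 (Welch–Satterthwaite, rounded down)
t* = 2.367

CI: 20.50 ± 2.367 · 2.4913 = 20.50 ± 5.90 = (14.60, 26.40)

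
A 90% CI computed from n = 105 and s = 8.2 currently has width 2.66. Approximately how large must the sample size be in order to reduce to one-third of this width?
n ≈ 945

CI width ∝ 1/√n
To reduce width by factor 3, need √n to grow by 3 → need 3² = 9 times as many samples.

Current: n = 105, width = 2.66
New: n = 945, width ≈ 0.88

Width reduced by factor of 2.66/0.88 = 3.02.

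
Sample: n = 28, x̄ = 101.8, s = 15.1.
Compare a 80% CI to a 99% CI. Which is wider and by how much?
99% CI is wider by 8.31

df = 27
80% CI: t* = 1.314, (98.05, 105.55), width = 2 · t* · s/√n = 7.50
99% CI: t* = 2.771, (93.89, 109.71), width = 2 · t* · s/√n = 15.81

The 99% CI is wider by 15.81 - 7.50 = 8.31.
Higher confidence requires a wider interval.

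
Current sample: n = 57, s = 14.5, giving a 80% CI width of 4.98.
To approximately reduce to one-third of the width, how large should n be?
n ≈ 513

CI width ∝ 1/√n
To reduce width by factor 3, need √n to grow by 3 → need 3² = 9 times as many samples.

Current: n = 57, width = 4.98
New: n = 513, width ≈ 1.64

Width reduced by factor of 4.98/1.64 = 3.04.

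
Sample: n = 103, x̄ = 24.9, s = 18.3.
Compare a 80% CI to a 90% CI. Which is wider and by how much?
90% CI is wider by 1.34

df = 102
80% CI: t* = 1.290, (22.57, 27.23), width = 2 · t* · s/√n = 4.65
90% CI: t* = 1.660, (21.91, 27.89), width = 2 · t* · s/√n = 5.99

The 90% CI is wider by 5.99 - 4.65 = 1.34.
Higher confidence requires a wider interval.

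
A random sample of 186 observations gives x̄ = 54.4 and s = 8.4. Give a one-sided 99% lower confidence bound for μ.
μ ≥ 52.95

Lower bound (one-sided):
t* = 2.347 (one-sided for 99%)
Lower bound = x̄ - t* · s/√n = 54.4 - 2.347 · 8.4/√186 = 52.95

We are 99% confident that μ ≥ 52.95.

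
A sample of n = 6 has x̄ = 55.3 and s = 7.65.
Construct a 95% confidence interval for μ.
(47.27, 63.33)

t-interval (σ unknown):
df = n - 1 = 5
t* = 2.571 for 95% confidence

Margin of error = t* · s/√n = 2.571 · 7.65/√6 = 8.03

CI: (47.27, 63.33)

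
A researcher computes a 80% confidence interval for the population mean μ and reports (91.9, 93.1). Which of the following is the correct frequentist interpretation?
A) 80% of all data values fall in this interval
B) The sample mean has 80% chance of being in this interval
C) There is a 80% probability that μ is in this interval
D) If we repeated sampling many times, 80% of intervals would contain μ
D

A) Wrong — a CI is about the parameter μ, not individual data values.
B) Wrong — x̄ is observed and sits in the interval by construction.
C) Wrong — μ is fixed; the randomness lives in the interval, not in μ.
D) Correct — this is the frequentist long-run coverage interpretation.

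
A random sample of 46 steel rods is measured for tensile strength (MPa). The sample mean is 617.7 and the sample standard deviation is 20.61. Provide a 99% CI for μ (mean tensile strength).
(609.53, 625.87)

t-interval (σ unknown):
df = n - 1 = 45
t* = 2.690 for 99% confidence

Margin of error = t* · s/√n = 2.690 · 20.61/√46 = 8.17

CI: (609.53, 625.87)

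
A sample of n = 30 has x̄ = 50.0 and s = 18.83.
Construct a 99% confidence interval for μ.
(40.53, 59.47)

t-interval (σ unknown):
df = n - 1 = 29
t* = 2.756 for 99% confidence

Margin of error = t* · s/√n = 2.756 · 18.83/√30 = 9.47

CI: (40.53, 59.47)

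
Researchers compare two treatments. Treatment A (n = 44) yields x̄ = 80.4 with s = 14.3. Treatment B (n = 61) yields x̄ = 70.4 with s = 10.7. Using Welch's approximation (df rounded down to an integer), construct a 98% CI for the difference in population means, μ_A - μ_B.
(3.93, 16.07)

Difference: x̄₁ - x̄₂ = 10.00
SE = √(s₁²/n₁ + s₂²/n₂) = √(14.3²/44 + 10.7²/61) = 2.5543
df = 75.88 → 75 (Welch–Satterthwaite, rounded down)
t* = 2.377

CI: 10.00 ± 2.377 · 2.5543 = 10.00 ± 6.07 = (3.93, 16.07)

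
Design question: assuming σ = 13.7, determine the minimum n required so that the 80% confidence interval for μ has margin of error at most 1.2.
n ≥ 215

For margin E ≤ 1.2:
n ≥ (z* · σ / E)²
n ≥ (1.282 · 13.7 / 1.2)²
n ≥ 214.22

Minimum n = 215 (rounding up)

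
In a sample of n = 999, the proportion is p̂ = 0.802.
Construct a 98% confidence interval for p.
(0.773, 0.831)

Proportion CI:
SE = √(p̂(1-p̂)/n) = √(0.802 · 0.198 / 999) = 0.01261

z* = 2.326
Margin = z* · SE = 2.326 · 0.01261 = 0.0293

CI: 0.802 ± 0.0293 = (0.773, 0.831)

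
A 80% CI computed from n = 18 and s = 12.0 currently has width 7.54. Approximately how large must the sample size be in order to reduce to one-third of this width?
n ≈ 162

CI width ∝ 1/√n
To reduce width by factor 3, need √n to grow by 3 → need 3² = 9 times as many samples.

Current: n = 18, width = 7.54
New: n = 162, width ≈ 2.43

Width reduced by factor of 7.54/2.43 = 3.10.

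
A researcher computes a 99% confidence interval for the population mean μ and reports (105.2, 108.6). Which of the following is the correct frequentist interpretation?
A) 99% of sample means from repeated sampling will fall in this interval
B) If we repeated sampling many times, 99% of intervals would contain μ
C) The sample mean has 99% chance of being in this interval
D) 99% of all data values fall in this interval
B

A) Wrong — coverage applies to intervals containing μ, not to future x̄ values.
B) Correct — this is the frequentist long-run coverage interpretation.
C) Wrong — x̄ is observed and sits in the interval by construction.
D) Wrong — a CI is about the parameter μ, not individual data values.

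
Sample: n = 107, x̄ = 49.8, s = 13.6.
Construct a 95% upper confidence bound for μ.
μ ≤ 51.98

Upper bound (one-sided):
t* = 1.659 (one-sided for 95%)
Upper bound = x̄ + t* · s/√n = 49.8 + 1.659 · 13.6/√107 = 51.98

We are 95% confident that μ ≤ 51.98.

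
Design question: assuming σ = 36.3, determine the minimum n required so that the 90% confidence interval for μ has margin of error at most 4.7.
n ≥ 162

For margin E ≤ 4.7:
n ≥ (z* · σ / E)²
n ≥ (1.645 · 36.3 / 4.7)²
n ≥ 161.42

Minimum n = 162 (rounding up)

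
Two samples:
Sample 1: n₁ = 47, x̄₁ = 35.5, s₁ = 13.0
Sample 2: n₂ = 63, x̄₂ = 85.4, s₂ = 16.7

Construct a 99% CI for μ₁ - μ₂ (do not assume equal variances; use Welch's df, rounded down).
(-57.33, -42.47)

Difference: x̄₁ - x̄₂ = -49.90
SE = √(s₁²/n₁ + s₂²/n₂) = √(13.0²/47 + 16.7²/63) = 2.8324
df = 107.78 → 107 (Welch–Satterthwaite, rounded down)
t* = 2.623

CI: -49.90 ± 2.623 · 2.8324 = -49.90 ± 7.43 = (-57.33, -42.47)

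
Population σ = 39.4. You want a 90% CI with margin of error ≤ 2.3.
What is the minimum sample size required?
n ≥ 795

For margin E ≤ 2.3:
n ≥ (z* · σ / E)²
n ≥ (1.645 · 39.4 / 2.3)²
n ≥ 794.09

Minimum n = 795 (rounding up)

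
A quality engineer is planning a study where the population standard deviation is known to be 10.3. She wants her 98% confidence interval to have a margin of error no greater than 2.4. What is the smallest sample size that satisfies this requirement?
n ≥ 100

For margin E ≤ 2.4:
n ≥ (z* · σ / E)²
n ≥ (2.326 · 10.3 / 2.4)²
n ≥ 99.65

Minimum n = 100 (rounding up)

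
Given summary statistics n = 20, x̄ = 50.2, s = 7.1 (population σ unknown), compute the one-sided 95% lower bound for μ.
μ ≥ 47.46

Lower bound (one-sided):
t* = 1.729 (one-sided for 95%)
Lower bound = x̄ - t* · s/√n = 50.2 - 1.729 · 7.1/√20 = 47.46

We are 95% confident that μ ≥ 47.46.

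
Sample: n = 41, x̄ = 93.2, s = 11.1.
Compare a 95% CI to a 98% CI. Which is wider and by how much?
98% CI is wider by 1.39

df = 40
95% CI: t* = 2.021, (89.70, 96.70), width = 2 · t* · s/√n = 7.01
98% CI: t* = 2.423, (89.00, 97.40), width = 2 · t* · s/√n = 8.40

The 98% CI is wider by 8.40 - 7.01 = 1.39.
Higher confidence requires a wider interval.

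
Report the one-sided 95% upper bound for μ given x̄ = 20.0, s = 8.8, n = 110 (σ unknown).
μ ≤ 21.39

Upper bound (one-sided):
t* = 1.659 (one-sided for 95%)
Upper bound = x̄ + t* · s/√n = 20.0 + 1.659 · 8.8/√110 = 21.39

We are 95% confident that μ ≤ 21.39.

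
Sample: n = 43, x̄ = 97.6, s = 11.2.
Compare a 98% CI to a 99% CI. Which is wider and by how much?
99% CI is wider by 0.96

df = 42
98% CI: t* = 2.418, (93.47, 101.73), width = 2 · t* · s/√n = 8.26
99% CI: t* = 2.698, (92.99, 102.21), width = 2 · t* · s/√n = 9.22

The 99% CI is wider by 9.22 - 8.26 = 0.96.
Higher confidence requires a wider interval.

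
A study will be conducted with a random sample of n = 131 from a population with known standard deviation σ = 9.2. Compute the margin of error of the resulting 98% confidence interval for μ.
Margin of error = 1.87

Margin of error = z* · σ/√n
= 2.326 · 9.2/√131
= 2.326 · 9.2/11.4455
= 1.87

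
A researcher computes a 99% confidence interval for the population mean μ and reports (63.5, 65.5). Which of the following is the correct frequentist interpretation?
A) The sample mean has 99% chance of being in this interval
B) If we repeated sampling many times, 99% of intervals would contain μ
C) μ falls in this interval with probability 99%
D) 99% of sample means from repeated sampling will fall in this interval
B

A) Wrong — x̄ is observed and sits in the interval by construction.
B) Correct — this is the frequentist long-run coverage interpretation.
C) Wrong — μ is fixed; the randomness lives in the interval, not in μ.
D) Wrong — coverage applies to intervals containing μ, not to future x̄ values.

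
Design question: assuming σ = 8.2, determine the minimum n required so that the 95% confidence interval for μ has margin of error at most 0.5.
n ≥ 1034

For margin E ≤ 0.5:
n ≥ (z* · σ / E)²
n ≥ (1.960 · 8.2 / 0.5)²
n ≥ 1033.24

Minimum n = 1034 (rounding up)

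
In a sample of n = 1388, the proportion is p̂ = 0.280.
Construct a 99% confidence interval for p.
(0.249, 0.311)

Proportion CI:
SE = √(p̂(1-p̂)/n) = √(0.280 · 0.720 / 1388) = 0.01205

z* = 2.576
Margin = z* · SE = 2.576 · 0.01205 = 0.0310

CI: 0.280 ± 0.0310 = (0.249, 0.311)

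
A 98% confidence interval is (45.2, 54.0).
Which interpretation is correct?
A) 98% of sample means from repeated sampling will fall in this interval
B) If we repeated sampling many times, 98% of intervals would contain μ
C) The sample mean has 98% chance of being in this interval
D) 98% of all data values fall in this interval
B

A) Wrong — coverage applies to intervals containing μ, not to future x̄ values.
B) Correct — this is the frequentist long-run coverage interpretation.
C) Wrong — x̄ is observed and sits in the interval by construction.
D) Wrong — a CI is about the parameter μ, not individual data values.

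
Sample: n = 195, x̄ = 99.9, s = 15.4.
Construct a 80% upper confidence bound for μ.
μ ≤ 100.83

Upper bound (one-sided):
t* = 0.843 (one-sided for 80%)
Upper bound = x̄ + t* · s/√n = 99.9 + 0.843 · 15.4/√195 = 100.83

We are 80% confident that μ ≤ 100.83.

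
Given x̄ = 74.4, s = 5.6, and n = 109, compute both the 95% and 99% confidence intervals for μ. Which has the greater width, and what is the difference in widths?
99% CI is wider by 0.68

df = 108
95% CI: t* = 1.982, (73.34, 75.46), width = 2 · t* · s/√n = 2.13
99% CI: t* = 2.622, (72.99, 75.81), width = 2 · t* · s/√n = 2.81

The 99% CI is wider by 2.81 - 2.13 = 0.68.
Higher confidence requires a wider interval.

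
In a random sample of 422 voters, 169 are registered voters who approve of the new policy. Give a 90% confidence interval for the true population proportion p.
(0.361, 0.440)

Proportion CI:
p̂ = 169/422 = 0.40047
SE = √(p̂(1-p̂)/n) = √(0.40047 · 0.59953 / 422) = 0.02385

z* = 1.645
Margin = z* · SE = 1.645 · 0.02385 = 0.0392

CI: 0.40047 ± 0.0392 = (0.361, 0.440)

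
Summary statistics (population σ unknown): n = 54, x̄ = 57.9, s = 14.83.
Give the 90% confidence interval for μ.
(54.52, 61.28)

t-interval (σ unknown):
df = n - 1 = 53
t* = 1.674 for 90% confidence

Margin of error = t* · s/√n = 1.674 · 14.83/√54 = 3.38

CI: (54.52, 61.28)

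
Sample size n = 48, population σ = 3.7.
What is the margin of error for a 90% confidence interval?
Margin of error = 0.88

Margin of error = z* · σ/√n
= 1.645 · 3.7/√48
= 1.645 · 3.7/6.9282
= 0.88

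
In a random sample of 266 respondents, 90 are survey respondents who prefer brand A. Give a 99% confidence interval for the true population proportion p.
(0.264, 0.413)

Proportion CI:
p̂ = 90/266 = 0.33835
SE = √(p̂(1-p̂)/n) = √(0.33835 · 0.66165 / 266) = 0.02901

z* = 2.576
Margin = z* · SE = 2.576 · 0.02901 = 0.0747

CI: 0.33835 ± 0.0747 = (0.264, 0.413)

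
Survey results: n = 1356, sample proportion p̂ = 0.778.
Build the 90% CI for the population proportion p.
(0.759, 0.797)

Proportion CI:
SE = √(p̂(1-p̂)/n) = √(0.778 · 0.222 / 1356) = 0.01129

z* = 1.645
Margin = z* · SE = 1.645 · 0.01129 = 0.0186

CI: 0.778 ± 0.0186 = (0.759, 0.797)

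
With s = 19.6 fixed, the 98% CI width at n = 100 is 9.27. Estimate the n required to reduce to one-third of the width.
n ≈ 900

CI width ∝ 1/√n
To reduce width by factor 3, need √n to grow by 3 → need 3² = 9 times as many samples.

Current: n = 100, width = 9.27
New: n = 900, width ≈ 3.05

Width reduced by factor of 9.27/3.05 = 3.04.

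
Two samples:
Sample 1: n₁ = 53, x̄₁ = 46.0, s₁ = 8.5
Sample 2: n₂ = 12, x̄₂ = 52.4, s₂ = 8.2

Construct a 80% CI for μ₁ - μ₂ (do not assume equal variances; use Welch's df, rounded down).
(-9.93, -2.87)

Difference: x̄₁ - x̄₂ = -6.40
SE = √(s₁²/n₁ + s₂²/n₂) = √(8.5²/53 + 8.2²/12) = 2.6394
df = 16.79 → 16 (Welch–Satterthwaite, rounded down)
t* = 1.337

CI: -6.40 ± 1.337 · 2.6394 = -6.40 ± 3.53 = (-9.93, -2.87)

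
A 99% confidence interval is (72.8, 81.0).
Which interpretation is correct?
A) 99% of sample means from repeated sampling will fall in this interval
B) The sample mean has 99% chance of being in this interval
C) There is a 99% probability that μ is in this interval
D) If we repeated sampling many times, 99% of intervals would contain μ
D

A) Wrong — coverage applies to intervals containing μ, not to future x̄ values.
B) Wrong — x̄ is observed and sits in the interval by construction.
C) Wrong — μ is fixed; the randomness lives in the interval, not in μ.
D) Correct — this is the frequentist long-run coverage interpretation.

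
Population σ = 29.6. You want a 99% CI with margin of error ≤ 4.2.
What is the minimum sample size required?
n ≥ 330

For margin E ≤ 4.2:
n ≥ (z* · σ / E)²
n ≥ (2.576 · 29.6 / 4.2)²
n ≥ 329.59

Minimum n = 330 (rounding up)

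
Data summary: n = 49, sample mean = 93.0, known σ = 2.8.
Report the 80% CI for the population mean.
(92.49, 93.51)

z-interval (σ known):
z* = 1.282 for 80% confidence

Margin of error = z* · σ/√n = 1.282 · 2.8/√49 = 0.51

CI: (93.0 - 0.51, 93.0 + 0.51) = (92.49, 93.51)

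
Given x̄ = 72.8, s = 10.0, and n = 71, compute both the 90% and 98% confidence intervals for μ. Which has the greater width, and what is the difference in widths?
98% CI is wider by 1.69

df = 70
90% CI: t* = 1.667, (70.82, 74.78), width = 2 · t* · s/√n = 3.96
98% CI: t* = 2.381, (69.97, 75.63), width = 2 · t* · s/√n = 5.65

The 98% CI is wider by 5.65 - 3.96 = 1.69.
Higher confidence requires a wider interval.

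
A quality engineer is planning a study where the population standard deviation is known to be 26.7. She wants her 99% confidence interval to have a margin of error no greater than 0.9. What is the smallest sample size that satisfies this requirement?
n ≥ 5841

For margin E ≤ 0.9:
n ≥ (z* · σ / E)²
n ≥ (2.576 · 26.7 / 0.9)²
n ≥ 5840.22

Minimum n = 5841 (rounding up)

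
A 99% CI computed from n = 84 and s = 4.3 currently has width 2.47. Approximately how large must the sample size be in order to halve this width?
n ≈ 336

CI width ∝ 1/√n
To reduce width by factor 2, need √n to grow by 2 → need 2² = 4 times as many samples.

Current: n = 84, width = 2.47
New: n = 336, width ≈ 1.22

Width reduced by factor of 2.47/1.22 = 2.02.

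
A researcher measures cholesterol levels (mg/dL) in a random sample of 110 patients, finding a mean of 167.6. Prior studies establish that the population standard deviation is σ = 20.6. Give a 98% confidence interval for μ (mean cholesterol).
(163.03, 172.17)

z-interval (σ known):
z* = 2.326 for 98% confidence

Margin of error = z* · σ/√n = 2.326 · 20.6/√110 = 4.57

CI: (167.6 - 4.57, 167.6 + 4.57) = (163.03, 172.17)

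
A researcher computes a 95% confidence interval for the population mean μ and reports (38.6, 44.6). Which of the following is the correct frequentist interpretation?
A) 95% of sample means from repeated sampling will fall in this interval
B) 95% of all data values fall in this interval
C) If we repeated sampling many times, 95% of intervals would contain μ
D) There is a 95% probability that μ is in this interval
C

A) Wrong — coverage applies to intervals containing μ, not to future x̄ values.
B) Wrong — a CI is about the parameter μ, not individual data values.
C) Correct — this is the frequentist long-run coverage interpretation.
D) Wrong — μ is fixed; the randomness lives in the interval, not in μ.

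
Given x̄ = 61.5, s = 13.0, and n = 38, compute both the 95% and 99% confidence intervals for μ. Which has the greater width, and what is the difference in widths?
99% CI is wider by 2.90

df = 37
95% CI: t* = 2.026, (57.23, 65.77), width = 2 · t* · s/√n = 8.55
99% CI: t* = 2.715, (55.77, 67.23), width = 2 · t* · s/√n = 11.45

The 99% CI is wider by 11.45 - 8.55 = 2.90.
Higher confidence requires a wider interval.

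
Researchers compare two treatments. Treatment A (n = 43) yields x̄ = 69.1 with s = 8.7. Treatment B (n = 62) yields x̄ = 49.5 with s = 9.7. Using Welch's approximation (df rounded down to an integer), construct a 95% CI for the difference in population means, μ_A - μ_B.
(16.01, 23.19)

Difference: x̄₁ - x̄₂ = 19.60
SE = √(s₁²/n₁ + s₂²/n₂) = √(8.7²/43 + 9.7²/62) = 1.8105
df = 96.34 → 96 (Welch–Satterthwaite, rounded down)
t* = 1.985

CI: 19.60 ± 1.985 · 1.8105 = 19.60 ± 3.59 = (16.01, 23.19)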